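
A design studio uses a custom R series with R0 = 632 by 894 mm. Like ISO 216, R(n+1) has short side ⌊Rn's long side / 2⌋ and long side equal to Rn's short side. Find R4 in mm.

R1 = 447 × 632 mm (from R0 by 1 halving).
R2: ⌊632/2⌋ × 447 = 316 × 447 mm
R3: ⌊447/2⌋ × 316 = 223 × 316 mm
R4: ⌊316/2⌋ × 223 = 158 × 223 mm

158 × 223 mm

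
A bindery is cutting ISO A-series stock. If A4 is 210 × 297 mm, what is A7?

74 × 105 mm

A5: ⌊297/2⌋ × 210 = 148 × 210 mm
A6: ⌊210/2⌋ × 148 = 105 × 148 mm
A7: ⌊148/2⌋ × 105 = 74 × 105 mm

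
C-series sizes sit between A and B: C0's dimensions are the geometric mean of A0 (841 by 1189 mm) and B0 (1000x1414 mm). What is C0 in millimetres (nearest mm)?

917 × 1297 mm

Short: √(841 · 1000) = √841000 ≈ 917.1 mm.
Long: √(1189 · 1414) = √1681246 ≈ 1296.6 mm.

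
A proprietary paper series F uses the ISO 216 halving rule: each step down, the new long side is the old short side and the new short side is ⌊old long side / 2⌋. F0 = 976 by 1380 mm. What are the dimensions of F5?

172 × 244 mm

F1: ⌊1380/2⌋ × 976 = 690 × 976 mm
F2: ⌊976/2⌋ × 690 = 488 × 690 mm
F3: ⌊690/2⌋ × 488 = 345 × 488 mm
F4: ⌊488/2⌋ × 345 = 244 × 345 mm
F5: ⌊345/2⌋ × 244 = 172 × 244 mm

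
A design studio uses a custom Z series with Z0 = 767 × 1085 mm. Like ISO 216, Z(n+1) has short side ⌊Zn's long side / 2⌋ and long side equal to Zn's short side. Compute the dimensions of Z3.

Z1: ⌊1085/2⌋ × 767 = 542 × 767 mm
Z2: ⌊767/2⌋ × 542 = 383 × 542 mm
Z3: ⌊542/2⌋ × 383 = 271 × 383 mm

271 × 383 mm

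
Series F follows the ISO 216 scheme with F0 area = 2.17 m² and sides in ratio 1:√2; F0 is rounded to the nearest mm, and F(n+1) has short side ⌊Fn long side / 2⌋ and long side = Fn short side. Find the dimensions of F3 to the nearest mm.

438 × 619 mm

Let F0's short side be w mm. w · w√2 = 2.17 m² = 2,170,000 mm², so w ≈ 1238.7 mm and w√2 ≈ 1751.8 mm → F0 = 1239 × 1752 mm.
F1: ⌊1752/2⌋ × 1239 = 876 × 1239 mm
F2: ⌊1239/2⌋ × 876 = 619 × 876 mm
F3: ⌊876/2⌋ × 619 = 438 × 619 mm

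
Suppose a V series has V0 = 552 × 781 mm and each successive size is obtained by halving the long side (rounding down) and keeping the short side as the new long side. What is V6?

69 × 97 mm

V1 = 390 × 552 mm (from V0 by 1 halving).
V2: ⌊552/2⌋ × 390 = 276 × 390 mm
V3: ⌊390/2⌋ × 276 = 195 × 276 mm
V4: ⌊276/2⌋ × 195 = 138 × 195 mm
V5: ⌊195/2⌋ × 138 = 97 × 138 mm
V6: ⌊138/2⌋ × 97 = 69 × 97 mm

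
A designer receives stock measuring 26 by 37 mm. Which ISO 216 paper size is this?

Aspect ratio 37/26 ≈ 1.423 — close to the ISO √2 ≈ 1.414.
In the A-series (A0 area = 1 m²): A10 = 26 × 37 mm.

A10 (26 × 37 mm)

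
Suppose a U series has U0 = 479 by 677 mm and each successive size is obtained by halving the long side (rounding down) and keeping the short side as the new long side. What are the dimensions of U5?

84 × 119 mm

U1: ⌊677/2⌋ × 479 = 338 × 479 mm
U2: ⌊479/2⌋ × 338 = 239 × 338 mm
U3: ⌊338/2⌋ × 239 = 169 × 239 mm
U4: ⌊239/2⌋ × 169 = 119 × 169 mm
U5: ⌊169/2⌋ × 119 = 84 × 119 mm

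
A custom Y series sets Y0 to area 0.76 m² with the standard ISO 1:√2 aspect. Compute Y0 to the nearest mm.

733 × 1037 mm

Let the short side be w mm. Then w · w√2 = 0.76 m² = 760,000 mm².
w² = 760,000/√2, so w ≈ 733.1 mm; long side = w√2 ≈ 1036.7 mm.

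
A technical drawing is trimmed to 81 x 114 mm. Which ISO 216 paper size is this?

Aspect ratio 114/81 ≈ 1.407 — close to the ISO √2 ≈ 1.414.
In the C-series (envelope sizes, between A and B): C7 = 81 × 114 mm.

C7 (81 × 114 mm)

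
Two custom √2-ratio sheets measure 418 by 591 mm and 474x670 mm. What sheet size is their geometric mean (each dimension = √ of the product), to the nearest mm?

445 × 629 mm

Short side: √(418 · 474) = √198132 ≈ 445.1 → 445 mm
Long side: √(591 · 670) = √395970 ≈ 629.3 → 629 mm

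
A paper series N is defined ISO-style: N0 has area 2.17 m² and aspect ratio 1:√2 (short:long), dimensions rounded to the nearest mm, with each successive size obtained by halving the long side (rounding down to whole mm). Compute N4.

Let N0's short side be w mm. w · w√2 = 2.17 m² = 2,170,000 mm², so w ≈ 1238.7 mm and w√2 ≈ 1751.8 mm → N0 = 1239 × 1752 mm.
N1: ⌊1752/2⌋ × 1239 = 876 × 1239 mm
N2: ⌊1239/2⌋ × 876 = 619 × 876 mm
N3: ⌊876/2⌋ × 619 = 438 × 619 mm
N4: ⌊619/2⌋ × 438 = 309 × 438 mm

309 × 438 mm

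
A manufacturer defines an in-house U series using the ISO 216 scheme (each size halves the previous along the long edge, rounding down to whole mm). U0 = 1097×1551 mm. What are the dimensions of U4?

274 × 387 mm

U1: ⌊1551/2⌋ × 1097 = 775 × 1097 mm
U2: ⌊1097/2⌋ × 775 = 548 × 775 mm
U3: ⌊775/2⌋ × 548 = 387 × 548 mm
U4: ⌊548/2⌋ × 387 = 274 × 387 mm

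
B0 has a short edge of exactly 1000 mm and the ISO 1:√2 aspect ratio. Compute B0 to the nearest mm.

Short side = 1000 mm; long side = 1000√2 ≈ 1414.2 mm.

1000 × 1414 mm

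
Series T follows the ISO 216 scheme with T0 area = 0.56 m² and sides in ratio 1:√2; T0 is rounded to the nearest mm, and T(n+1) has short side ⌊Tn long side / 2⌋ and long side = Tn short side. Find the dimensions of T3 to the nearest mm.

222 × 314 mm

Let T0's short side be w mm. w · w√2 = 0.56 m² = 560,000 mm², so w ≈ 629.3 mm and w√2 ≈ 889.9 mm → T0 = 629 × 890 mm.
T1: ⌊890/2⌋ × 629 = 445 × 629 mm
T2: ⌊629/2⌋ × 445 = 314 × 445 mm
T3: ⌊445/2⌋ × 314 = 222 × 314 mm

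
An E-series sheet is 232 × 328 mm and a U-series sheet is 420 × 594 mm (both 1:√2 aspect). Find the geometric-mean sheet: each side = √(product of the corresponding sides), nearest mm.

Short side: √(232 · 420) = √97440 ≈ 312.2 → 312 mm
Long side: √(328 · 594) = √194832 ≈ 441.4 → 441 mm

312 × 441 mm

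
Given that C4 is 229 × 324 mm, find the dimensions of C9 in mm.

C5: ⌊324/2⌋ × 229 = 162 × 229 mm
C6: ⌊229/2⌋ × 162 = 114 × 162 mm
C7: ⌊162/2⌋ × 114 = 81 × 114 mm
C8: ⌊114/2⌋ × 81 = 57 × 81 mm
C9: ⌊81/2⌋ × 57 = 40 × 57 mm

40 × 57 mm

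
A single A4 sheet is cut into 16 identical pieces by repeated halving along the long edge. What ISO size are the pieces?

A8

16 = 2^4, so 4 halving steps.
A4 → A5 → … → A8 after 4 steps.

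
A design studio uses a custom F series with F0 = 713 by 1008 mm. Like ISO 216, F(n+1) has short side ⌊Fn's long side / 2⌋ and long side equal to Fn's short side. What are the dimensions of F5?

126 × 178 mm

F1: ⌊1008/2⌋ × 713 = 504 × 713 mm
F2: ⌊713/2⌋ × 504 = 356 × 504 mm
F3: ⌊504/2⌋ × 356 = 252 × 356 mm
F4: ⌊356/2⌋ × 252 = 178 × 252 mm
F5: ⌊252/2⌋ × 178 = 126 × 178 mm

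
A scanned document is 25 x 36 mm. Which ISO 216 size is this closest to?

A10 (26 × 37 mm)

Aspect ratio 36/25 ≈ 1.440 (ISO target is √2 ≈ 1.414).
In the A-series (A0 area = 1 m²): A10 = 26 × 37 mm.
Off by 2 mm total — nearest standard size.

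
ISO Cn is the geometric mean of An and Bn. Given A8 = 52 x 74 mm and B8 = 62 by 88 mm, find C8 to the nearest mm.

Short side: √(52 · 62) = √3224 ≈ 56.8 → 57 mm
Long side: √(74 · 88) = √6512 ≈ 80.7 → 81 mm

57 × 81 mm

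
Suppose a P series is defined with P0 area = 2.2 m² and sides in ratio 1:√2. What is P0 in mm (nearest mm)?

Let the short side be w mm. Then w · w√2 = 2.2 m² = 2,200,000 mm².
w² = 2,200,000/√2, so w ≈ 1247.3 mm; long side = w√2 ≈ 1763.9 mm.

1247 × 1764 mm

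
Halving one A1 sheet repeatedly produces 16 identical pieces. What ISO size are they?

16 = 2^4, so 4 halving steps.
A1 → A2 → … → A5 after 4 steps.

A5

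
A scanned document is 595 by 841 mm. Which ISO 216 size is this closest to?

Aspect ratio 841/595 ≈ 1.413 — close to the ISO √2 ≈ 1.414.
In the A-series (A0 area = 1 m²): A1 = 594 × 841 mm.
Off by 1 mm total — nearest standard size.

A1 (594 × 841 mm)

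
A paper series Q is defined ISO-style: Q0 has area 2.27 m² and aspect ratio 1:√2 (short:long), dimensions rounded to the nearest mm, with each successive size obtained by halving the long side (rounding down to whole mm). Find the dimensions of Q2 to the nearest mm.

633 × 896 mm

Let Q0's short side be w mm. w · w√2 = 2.27 m² = 2,270,000 mm², so w ≈ 1266.9 mm and w√2 ≈ 1791.7 mm → Q0 = 1267 × 1792 mm.
Q1: ⌊1792/2⌋ × 1267 = 896 × 1267 mm
Q2: ⌊1267/2⌋ × 896 = 633 × 896 mm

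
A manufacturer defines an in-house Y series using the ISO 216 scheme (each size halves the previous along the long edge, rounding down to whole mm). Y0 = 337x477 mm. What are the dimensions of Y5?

Y1: ⌊477/2⌋ × 337 = 238 × 337 mm
Y2: ⌊337/2⌋ × 238 = 168 × 238 mm
Y3: ⌊238/2⌋ × 168 = 119 × 168 mm
Y4: ⌊168/2⌋ × 119 = 84 × 119 mm
Y5: ⌊119/2⌋ × 84 = 59 × 84 mm

59 × 84 mm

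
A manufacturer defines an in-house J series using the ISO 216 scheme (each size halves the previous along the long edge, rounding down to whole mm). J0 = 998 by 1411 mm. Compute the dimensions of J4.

J1: ⌊1411/2⌋ × 998 = 705 × 998 mm
J2: ⌊998/2⌋ × 705 = 499 × 705 mm
J3: ⌊705/2⌋ × 499 = 352 × 499 mm
J4: ⌊499/2⌋ × 352 = 249 × 352 mm

249 × 352 mm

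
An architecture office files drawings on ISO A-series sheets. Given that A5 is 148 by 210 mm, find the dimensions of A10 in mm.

26 × 37 mm

A6: ⌊210/2⌋ × 148 = 105 × 148 mm
A7: ⌊148/2⌋ × 105 = 74 × 105 mm
A8: ⌊105/2⌋ × 74 = 52 × 74 mm
A9: ⌊74/2⌋ × 52 = 37 × 52 mm
A10: ⌊52/2⌋ × 37 = 26 × 37 mm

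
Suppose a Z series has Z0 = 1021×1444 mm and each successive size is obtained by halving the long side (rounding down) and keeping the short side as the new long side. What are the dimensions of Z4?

255 × 361 mm

Z1 = 722 × 1021 mm (from Z0 by 1 halving).
Z2: ⌊1021/2⌋ × 722 = 510 × 722 mm
Z3: ⌊722/2⌋ × 510 = 361 × 510 mm
Z4: ⌊510/2⌋ × 361 = 255 × 361 mm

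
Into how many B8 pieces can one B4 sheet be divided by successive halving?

16

Each ISO step halves the sheet: 1 × B4 → 2 × B5 → 4 × B6 → 8 × B7 → …
From B4 to B8 is 4 halving steps: 2^4 = 16.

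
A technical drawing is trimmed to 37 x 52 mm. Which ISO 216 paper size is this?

A9 (37 × 52 mm)

Aspect ratio 52/37 ≈ 1.405 — close to the ISO √2 ≈ 1.414.
In the A-series (A0 area = 1 m²): A9 = 37 × 52 mm.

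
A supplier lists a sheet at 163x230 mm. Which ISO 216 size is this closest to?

Aspect ratio 230/163 ≈ 1.411 — close to the ISO √2 ≈ 1.414.
In the C-series (envelope sizes, between A and B): C5 = 162 × 229 mm.
Off by 2 mm total — nearest standard size.

C5 (162 × 229 mm)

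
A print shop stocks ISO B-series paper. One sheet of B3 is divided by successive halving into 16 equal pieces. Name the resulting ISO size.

16 = 2^4, so 4 halving steps.
B3 → B4 → … → B7 after 4 steps.

B7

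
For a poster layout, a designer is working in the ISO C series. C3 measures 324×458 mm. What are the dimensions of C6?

114 × 162 mm

C4: ⌊458/2⌋ × 324 = 229 × 324 mm
C5: ⌊324/2⌋ × 229 = 162 × 229 mm
C6: ⌊229/2⌋ × 162 = 114 × 162 mm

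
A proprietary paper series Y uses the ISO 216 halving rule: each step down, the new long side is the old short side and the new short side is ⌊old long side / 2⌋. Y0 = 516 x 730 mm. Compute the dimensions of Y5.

91 × 129 mm

Y1: ⌊730/2⌋ × 516 = 365 × 516 mm
Y2: ⌊516/2⌋ × 365 = 258 × 365 mm
Y3: ⌊365/2⌋ × 258 = 182 × 258 mm
Y4: ⌊258/2⌋ × 182 = 129 × 182 mm
Y5: ⌊182/2⌋ × 129 = 91 × 129 mm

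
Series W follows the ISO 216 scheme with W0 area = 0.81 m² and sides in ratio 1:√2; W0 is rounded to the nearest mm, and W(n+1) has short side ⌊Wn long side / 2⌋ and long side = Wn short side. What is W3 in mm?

Let W0's short side be w mm. w · w√2 = 0.81 m² = 810,000 mm², so w ≈ 756.8 mm and w√2 ≈ 1070.3 mm → W0 = 757 × 1070 mm.
W1: ⌊1070/2⌋ × 757 = 535 × 757 mm
W2: ⌊757/2⌋ × 535 = 378 × 535 mm
W3: ⌊535/2⌋ × 378 = 267 × 378 mm

267 × 378 mm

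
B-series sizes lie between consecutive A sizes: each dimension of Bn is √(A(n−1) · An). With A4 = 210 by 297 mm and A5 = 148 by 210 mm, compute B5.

176 × 250 mm

Short side: √(210 · 148) = √31080 ≈ 176.3 → 176 mm
Long side: √(297 · 210) = √62370 ≈ 249.7 → 250 mm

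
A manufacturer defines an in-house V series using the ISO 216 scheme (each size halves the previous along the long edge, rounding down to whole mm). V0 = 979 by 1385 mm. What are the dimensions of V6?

V1: ⌊1385/2⌋ × 979 = 692 × 979 mm
V2: ⌊979/2⌋ × 692 = 489 × 692 mm
V3: ⌊692/2⌋ × 489 = 346 × 489 mm
V4: ⌊489/2⌋ × 346 = 244 × 346 mm
V5: ⌊346/2⌋ × 244 = 173 × 244 mm
V6: ⌊244/2⌋ × 173 = 122 × 173 mm

122 × 173 mm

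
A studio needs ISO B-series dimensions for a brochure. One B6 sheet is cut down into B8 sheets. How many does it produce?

4

Each ISO step halves the sheet: 1 × B6 → 2 × B7 → 4 × B8
From B6 to B8 is 2 halving steps: 2^2 = 4.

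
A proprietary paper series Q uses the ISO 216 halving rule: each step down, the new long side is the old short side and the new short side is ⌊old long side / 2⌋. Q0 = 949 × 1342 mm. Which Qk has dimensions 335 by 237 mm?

Q4

Q0: 949 × 1342 mm
Q1: 671 × 949 mm
Q2: 474 × 671 mm
Q3: 335 × 474 mm
Q4: 237 × 335 mm
Q5: 167 × 237 mm
→ matches Q4.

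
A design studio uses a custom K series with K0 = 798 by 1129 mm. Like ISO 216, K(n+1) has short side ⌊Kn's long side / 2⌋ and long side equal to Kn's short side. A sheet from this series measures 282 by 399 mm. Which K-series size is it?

K3

K0: 798 × 1129 mm
K1: 564 × 798 mm
K2: 399 × 564 mm
K3: 282 × 399 mm
K4: 199 × 282 mm
→ matches K3.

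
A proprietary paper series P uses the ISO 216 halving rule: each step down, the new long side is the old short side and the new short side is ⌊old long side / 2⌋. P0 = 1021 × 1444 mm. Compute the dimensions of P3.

361 × 510 mm

P1: ⌊1444/2⌋ × 1021 = 722 × 1021 mm
P2: ⌊1021/2⌋ × 722 = 510 × 722 mm
P3: ⌊722/2⌋ × 510 = 361 × 510 mm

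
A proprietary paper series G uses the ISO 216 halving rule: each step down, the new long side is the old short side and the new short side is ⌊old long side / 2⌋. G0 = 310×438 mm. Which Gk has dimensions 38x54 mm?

G0: 310 × 438 mm
G1: 219 × 310 mm
G2: 155 × 219 mm
G3: 109 × 155 mm
G4: 77 × 109 mm
G5: 54 × 77 mm
G6: 38 × 54 mm
G7: 27 × 38 mm
→ matches G6.

G6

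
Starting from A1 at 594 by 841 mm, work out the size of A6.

A2: ⌊841/2⌋ × 594 = 420 × 594 mm
A3: ⌊594/2⌋ × 420 = 297 × 420 mm
A4: ⌊420/2⌋ × 297 = 210 × 297 mm
A5: ⌊297/2⌋ × 210 = 148 × 210 mm
A6: ⌊210/2⌋ × 148 = 105 × 148 mm

105 × 148 mm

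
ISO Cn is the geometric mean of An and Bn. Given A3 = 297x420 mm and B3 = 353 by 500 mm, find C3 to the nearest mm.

324 × 458 mm

Short side: √(297 · 353) = √104841 ≈ 323.8 → 324 mm
Long side: √(420 · 500) = √210000 ≈ 458.3 → 458 mm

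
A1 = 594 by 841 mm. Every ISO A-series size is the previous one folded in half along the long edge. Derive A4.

A2: ⌊841/2⌋ × 594 = 420 × 594 mm
A3: ⌊594/2⌋ × 420 = 297 × 420 mm
A4: ⌊420/2⌋ × 297 = 210 × 297 mm

210 × 297 mm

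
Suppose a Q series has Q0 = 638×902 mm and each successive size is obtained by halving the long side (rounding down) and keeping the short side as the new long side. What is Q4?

159 × 225 mm

Q1: ⌊902/2⌋ × 638 = 451 × 638 mm
Q2: ⌊638/2⌋ × 451 = 319 × 451 mm
Q3: ⌊451/2⌋ × 319 = 225 × 319 mm
Q4: ⌊319/2⌋ × 225 = 159 × 225 mm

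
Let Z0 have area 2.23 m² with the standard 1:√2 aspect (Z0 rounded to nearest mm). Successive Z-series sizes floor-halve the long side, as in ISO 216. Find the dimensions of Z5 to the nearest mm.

Let Z0's short side be w mm. w · w√2 = 2.23 m² = 2,230,000 mm², so w ≈ 1255.7 mm and w√2 ≈ 1775.9 mm → Z0 = 1256 × 1776 mm.
Z1: ⌊1776/2⌋ × 1256 = 888 × 1256 mm
Z2: ⌊1256/2⌋ × 888 = 628 × 888 mm
Z3: ⌊888/2⌋ × 628 = 444 × 628 mm
Z4: ⌊628/2⌋ × 444 = 314 × 444 mm
Z5: ⌊444/2⌋ × 314 = 222 × 314 mm

222 × 314 mm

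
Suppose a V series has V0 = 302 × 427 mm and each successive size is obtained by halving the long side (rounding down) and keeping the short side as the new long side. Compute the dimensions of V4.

V1: ⌊427/2⌋ × 302 = 213 × 302 mm
V2: ⌊302/2⌋ × 213 = 151 × 213 mm
V3: ⌊213/2⌋ × 151 = 106 × 151 mm
V4: ⌊151/2⌋ × 106 = 75 × 106 mm

75 × 106 mm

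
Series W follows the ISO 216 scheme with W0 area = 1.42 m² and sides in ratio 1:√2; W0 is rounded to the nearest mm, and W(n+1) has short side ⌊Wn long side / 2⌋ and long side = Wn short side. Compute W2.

501 × 708 mm

Let W0's short side be w mm. w · w√2 = 1.42 m² = 1,420,000 mm², so w ≈ 1002.0 mm and w√2 ≈ 1417.1 mm → W0 = 1002 × 1417 mm.
W1: ⌊1417/2⌋ × 1002 = 708 × 1002 mm
W2: ⌊1002/2⌋ × 708 = 501 × 708 mm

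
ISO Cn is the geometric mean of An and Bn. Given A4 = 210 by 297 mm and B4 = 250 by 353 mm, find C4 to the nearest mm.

Short side: √(210 · 250) = √52500 ≈ 229.1 → 229 mm
Long side: √(297 · 353) = √104841 ≈ 323.8 → 324 mm

229 × 324 mm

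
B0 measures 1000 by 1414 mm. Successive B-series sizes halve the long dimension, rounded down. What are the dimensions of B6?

B1: ⌊1414/2⌋ × 1000 = 707 × 1000 mm
B2: ⌊1000/2⌋ × 707 = 500 × 707 mm
B3: ⌊707/2⌋ × 500 = 353 × 500 mm
B4: ⌊500/2⌋ × 353 = 250 × 353 mm
B5: ⌊353/2⌋ × 250 = 176 × 250 mm
B6: ⌊250/2⌋ × 176 = 125 × 176 mm

125 × 176 mm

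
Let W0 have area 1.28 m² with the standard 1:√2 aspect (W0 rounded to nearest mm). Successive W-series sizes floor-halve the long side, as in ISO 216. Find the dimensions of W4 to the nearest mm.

Let W0's short side be w mm. w · w√2 = 1.28 m² = 1,280,000 mm², so w ≈ 951.4 mm and w√2 ≈ 1345.4 mm → W0 = 951 × 1345 mm.
W1: ⌊1345/2⌋ × 951 = 672 × 951 mm
W2: ⌊951/2⌋ × 672 = 475 × 672 mm
W3: ⌊672/2⌋ × 475 = 336 × 475 mm
W4: ⌊475/2⌋ × 336 = 237 × 336 mm

237 × 336 mm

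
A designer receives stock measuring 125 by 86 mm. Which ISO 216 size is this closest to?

Aspect ratio 125/86 ≈ 1.453 (ISO target is √2 ≈ 1.414).
In the B-series (B0 = 1000 × 1414 mm): B7 = 88 × 125 mm.
Off by 2 mm total — nearest standard size.

B7 (88 × 125 mm)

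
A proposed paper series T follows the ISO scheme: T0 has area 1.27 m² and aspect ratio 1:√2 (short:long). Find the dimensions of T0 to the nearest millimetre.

948 × 1340 mm

Let the short side be w mm. Then w · w√2 = 1.27 m² = 1,270,000 mm².
w² = 1,270,000/√2, so w ≈ 947.6 mm; long side = w√2 ≈ 1340.2 mm.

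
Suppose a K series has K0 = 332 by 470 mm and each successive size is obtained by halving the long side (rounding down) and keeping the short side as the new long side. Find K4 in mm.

K1: ⌊470/2⌋ × 332 = 235 × 332 mm
K2: ⌊332/2⌋ × 235 = 166 × 235 mm
K3: ⌊235/2⌋ × 166 = 117 × 166 mm
K4: ⌊166/2⌋ × 117 = 83 × 117 mm

83 × 117 mm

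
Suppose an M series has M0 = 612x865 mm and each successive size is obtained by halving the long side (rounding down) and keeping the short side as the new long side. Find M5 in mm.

108 × 153 mm

M1: ⌊865/2⌋ × 612 = 432 × 612 mm
M2: ⌊612/2⌋ × 432 = 306 × 432 mm
M3: ⌊432/2⌋ × 306 = 216 × 306 mm
M4: ⌊306/2⌋ × 216 = 153 × 216 mm
M5: ⌊216/2⌋ × 153 = 108 × 153 mm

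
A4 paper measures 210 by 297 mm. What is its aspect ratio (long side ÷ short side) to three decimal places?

1.414

297 / 210 = 1.414
Matches √2 ≈ 1.414 — the ISO 216 defining ratio.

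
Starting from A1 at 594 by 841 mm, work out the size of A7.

A2: ⌊841/2⌋ × 594 = 420 × 594 mm
A3: ⌊594/2⌋ × 420 = 297 × 420 mm
A4: ⌊420/2⌋ × 297 = 210 × 297 mm
A5: ⌊297/2⌋ × 210 = 148 × 210 mm
A6: ⌊210/2⌋ × 148 = 105 × 148 mm
A7: ⌊148/2⌋ × 105 = 74 × 105 mm

74 × 105 mm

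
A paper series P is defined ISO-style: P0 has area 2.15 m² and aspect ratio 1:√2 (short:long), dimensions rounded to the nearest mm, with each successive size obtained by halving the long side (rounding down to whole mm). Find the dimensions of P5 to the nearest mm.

218 × 308 mm

Let P0's short side be w mm. w · w√2 = 2.15 m² = 2,150,000 mm², so w ≈ 1233.0 mm and w√2 ≈ 1743.7 mm → P0 = 1233 × 1744 mm.
P1: ⌊1744/2⌋ × 1233 = 872 × 1233 mm
P2: ⌊1233/2⌋ × 872 = 616 × 872 mm
P3: ⌊872/2⌋ × 616 = 436 × 616 mm
P4: ⌊616/2⌋ × 436 = 308 × 436 mm
P5: ⌊436/2⌋ × 308 = 218 × 308 mm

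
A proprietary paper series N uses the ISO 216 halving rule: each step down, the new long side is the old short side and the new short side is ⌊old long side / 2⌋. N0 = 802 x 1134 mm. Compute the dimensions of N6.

N1 = 567 × 802 mm (from N0 by 1 halving).
N2: ⌊802/2⌋ × 567 = 401 × 567 mm
N3: ⌊567/2⌋ × 401 = 283 × 401 mm
N4: ⌊401/2⌋ × 283 = 200 × 283 mm
N5: ⌊283/2⌋ × 200 = 141 × 200 mm
N6: ⌊200/2⌋ × 141 = 100 × 141 mm

100 × 141 mm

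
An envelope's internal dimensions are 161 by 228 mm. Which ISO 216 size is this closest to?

C5 (162 × 229 mm)

Aspect ratio 228/161 ≈ 1.416 — close to the ISO √2 ≈ 1.414.
In the C-series (envelope sizes, between A and B): C5 = 162 × 229 mm.
Off by 2 mm total — nearest standard size.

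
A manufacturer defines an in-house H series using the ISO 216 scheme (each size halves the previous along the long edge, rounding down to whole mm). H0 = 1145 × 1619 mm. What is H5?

H1: ⌊1619/2⌋ × 1145 = 809 × 1145 mm
H2: ⌊1145/2⌋ × 809 = 572 × 809 mm
H3: ⌊809/2⌋ × 572 = 404 × 572 mm
H4: ⌊572/2⌋ × 404 = 286 × 404 mm
H5: ⌊404/2⌋ × 286 = 202 × 286 mm

202 × 286 mm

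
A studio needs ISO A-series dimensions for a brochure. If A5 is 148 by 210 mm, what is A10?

A6: ⌊210/2⌋ × 148 = 105 × 148 mm
A7: ⌊148/2⌋ × 105 = 74 × 105 mm
A8: ⌊105/2⌋ × 74 = 52 × 74 mm
A9: ⌊74/2⌋ × 52 = 37 × 52 mm
A10: ⌊52/2⌋ × 37 = 26 × 37 mm

26 × 37 mm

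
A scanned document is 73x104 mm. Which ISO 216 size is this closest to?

A7 (74 × 105 mm)

Aspect ratio 104/73 ≈ 1.425 — close to the ISO √2 ≈ 1.414.
In the A-series (A0 area = 1 m²): A7 = 74 × 105 mm.
Off by 2 mm total — nearest standard size.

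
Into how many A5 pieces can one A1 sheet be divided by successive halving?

16

Each ISO step halves the sheet: 1 × A1 → 2 × A2 → 4 × A3 → 8 × A4 → …
From A1 to A5 is 4 halving steps: 2^4 = 16.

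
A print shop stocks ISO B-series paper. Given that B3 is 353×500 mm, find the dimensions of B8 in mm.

B4: ⌊500/2⌋ × 353 = 250 × 353 mm
B5: ⌊353/2⌋ × 250 = 176 × 250 mm
B6: ⌊250/2⌋ × 176 = 125 × 176 mm
B7: ⌊176/2⌋ × 125 = 88 × 125 mm
B8: ⌊125/2⌋ × 88 = 62 × 88 mm

62 × 88 mm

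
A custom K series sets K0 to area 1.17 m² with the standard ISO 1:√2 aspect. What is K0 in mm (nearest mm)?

910 × 1286 mm

Let the short side be w mm. Then w · w√2 = 1.17 m² = 1,170,000 mm².
w² = 1,170,000/√2, so w ≈ 909.6 mm; long side = w√2 ≈ 1286.3 mm.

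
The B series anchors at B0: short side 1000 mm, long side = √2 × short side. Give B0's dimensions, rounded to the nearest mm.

1000 × 1414 mm

Short side = 1000 mm; long side = 1000√2 ≈ 1414.2 mm.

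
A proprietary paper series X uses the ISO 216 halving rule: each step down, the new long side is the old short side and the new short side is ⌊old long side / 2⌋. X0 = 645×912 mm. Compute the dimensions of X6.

80 × 114 mm

X1: ⌊912/2⌋ × 645 = 456 × 645 mm
X2: ⌊645/2⌋ × 456 = 322 × 456 mm
X3: ⌊456/2⌋ × 322 = 228 × 322 mm
X4: ⌊322/2⌋ × 228 = 161 × 228 mm
X5: ⌊228/2⌋ × 161 = 114 × 161 mm
X6: ⌊161/2⌋ × 114 = 80 × 114 mm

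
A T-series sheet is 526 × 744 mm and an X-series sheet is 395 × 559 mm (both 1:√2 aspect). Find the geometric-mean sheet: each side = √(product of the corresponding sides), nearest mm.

456 × 645 mm

Short side: √(526 · 395) = √207770 ≈ 455.8 → 456 mm
Long side: √(744 · 559) = √415896 ≈ 644.9 → 645 mm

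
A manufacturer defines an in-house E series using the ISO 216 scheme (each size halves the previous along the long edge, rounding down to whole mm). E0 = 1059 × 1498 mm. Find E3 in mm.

E1: ⌊1498/2⌋ × 1059 = 749 × 1059 mm
E2: ⌊1059/2⌋ × 749 = 529 × 749 mm
E3: ⌊749/2⌋ × 529 = 374 × 529 mm

374 × 529 mm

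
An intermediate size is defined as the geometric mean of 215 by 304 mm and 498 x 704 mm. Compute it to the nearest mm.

Short side: √(215 · 498) = √107070 ≈ 327.2 → 327 mm
Long side: √(304 · 704) = √214016 ≈ 462.6 → 463 mm

327 × 463 mm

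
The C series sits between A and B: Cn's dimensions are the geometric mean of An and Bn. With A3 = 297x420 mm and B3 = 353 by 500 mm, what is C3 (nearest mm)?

324 × 458 mm

Short side: √(297 · 353) = √104841 ≈ 323.8 → 324 mm
Long side: √(420 · 500) = √210000 ≈ 458.3 → 458 mm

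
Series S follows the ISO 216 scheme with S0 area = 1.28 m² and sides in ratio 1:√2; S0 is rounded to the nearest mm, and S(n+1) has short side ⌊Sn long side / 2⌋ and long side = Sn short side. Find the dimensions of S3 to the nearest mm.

Let S0's short side be w mm. w · w√2 = 1.28 m² = 1,280,000 mm², so w ≈ 951.4 mm and w√2 ≈ 1345.4 mm → S0 = 951 × 1345 mm.
S1: ⌊1345/2⌋ × 951 = 672 × 951 mm
S2: ⌊951/2⌋ × 672 = 475 × 672 mm
S3: ⌊672/2⌋ × 475 = 336 × 475 mm

336 × 475 mm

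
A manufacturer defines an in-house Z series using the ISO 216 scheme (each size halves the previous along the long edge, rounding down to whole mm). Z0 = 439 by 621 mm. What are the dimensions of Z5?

77 × 109 mm

Z1: ⌊621/2⌋ × 439 = 310 × 439 mm
Z2: ⌊439/2⌋ × 310 = 219 × 310 mm
Z3: ⌊310/2⌋ × 219 = 155 × 219 mm
Z4: ⌊219/2⌋ × 155 = 109 × 155 mm
Z5: ⌊155/2⌋ × 109 = 77 × 109 mm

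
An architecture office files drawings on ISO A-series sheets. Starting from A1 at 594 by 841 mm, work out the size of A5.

A2: ⌊841/2⌋ × 594 = 420 × 594 mm
A3: ⌊594/2⌋ × 420 = 297 × 420 mm
A4: ⌊420/2⌋ × 297 = 210 × 297 mm
A5: ⌊297/2⌋ × 210 = 148 × 210 mm

148 × 210 mm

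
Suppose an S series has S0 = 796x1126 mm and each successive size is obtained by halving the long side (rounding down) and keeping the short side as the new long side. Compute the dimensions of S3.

S1: ⌊1126/2⌋ × 796 = 563 × 796 mm
S2: ⌊796/2⌋ × 563 = 398 × 563 mm
S3: ⌊563/2⌋ × 398 = 281 × 398 mm

281 × 398 mm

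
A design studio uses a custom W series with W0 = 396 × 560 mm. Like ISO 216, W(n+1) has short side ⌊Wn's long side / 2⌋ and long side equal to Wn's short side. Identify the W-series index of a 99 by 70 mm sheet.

W0: 396 × 560 mm
W1: 280 × 396 mm
W2: 198 × 280 mm
W3: 140 × 198 mm
W4: 99 × 140 mm
W5: 70 × 99 mm
W6: 49 × 70 mm
→ matches W5.

W5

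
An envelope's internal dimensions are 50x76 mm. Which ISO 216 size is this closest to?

Aspect ratio 76/50 ≈ 1.520 (ISO target is √2 ≈ 1.414).
In the A-series (A0 area = 1 m²): A8 = 52 × 74 mm.
Off by 4 mm total — nearest standard size.

A8 (52 × 74 mm)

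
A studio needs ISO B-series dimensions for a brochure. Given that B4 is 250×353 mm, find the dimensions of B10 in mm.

31 × 44 mm

B5: ⌊353/2⌋ × 250 = 176 × 250 mm
B6: ⌊250/2⌋ × 176 = 125 × 176 mm
B7: ⌊176/2⌋ × 125 = 88 × 125 mm
B8: ⌊125/2⌋ × 88 = 62 × 88 mm
B9: ⌊88/2⌋ × 62 = 44 × 62 mm
B10: ⌊62/2⌋ × 44 = 31 × 44 mm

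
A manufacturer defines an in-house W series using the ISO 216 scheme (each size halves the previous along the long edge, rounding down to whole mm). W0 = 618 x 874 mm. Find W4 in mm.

154 × 218 mm

W1: ⌊874/2⌋ × 618 = 437 × 618 mm
W2: ⌊618/2⌋ × 437 = 309 × 437 mm
W3: ⌊437/2⌋ × 309 = 218 × 309 mm
W4: ⌊309/2⌋ × 218 = 154 × 218 mm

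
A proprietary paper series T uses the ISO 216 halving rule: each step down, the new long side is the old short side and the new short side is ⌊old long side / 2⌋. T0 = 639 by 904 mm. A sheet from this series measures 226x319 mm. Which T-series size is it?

T3

T0: 639 × 904 mm
T1: 452 × 639 mm
T2: 319 × 452 mm
T3: 226 × 319 mm
T4: 159 × 226 mm
→ matches T3.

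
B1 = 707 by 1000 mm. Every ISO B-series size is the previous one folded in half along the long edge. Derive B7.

88 × 125 mm

B2: ⌊1000/2⌋ × 707 = 500 × 707 mm
B3: ⌊707/2⌋ × 500 = 353 × 500 mm
B4: ⌊500/2⌋ × 353 = 250 × 353 mm
B5: ⌊353/2⌋ × 250 = 176 × 250 mm
B6: ⌊250/2⌋ × 176 = 125 × 176 mm
B7: ⌊176/2⌋ × 125 = 88 × 125 mm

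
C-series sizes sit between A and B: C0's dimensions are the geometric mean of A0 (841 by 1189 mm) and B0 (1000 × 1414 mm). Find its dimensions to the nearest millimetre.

917 × 1297 mm

Short: √(841 · 1000) = √841000 ≈ 917.1 mm.
Long: √(1189 · 1414) = √1681246 ≈ 1296.6 mm.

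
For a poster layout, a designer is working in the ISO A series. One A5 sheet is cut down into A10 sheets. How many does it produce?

Each ISO step halves the sheet: 1 × A5 → 2 × A6 → 4 × A7 → 8 × A8 → …
From A5 to A10 is 5 halving steps: 2^5 = 32.

32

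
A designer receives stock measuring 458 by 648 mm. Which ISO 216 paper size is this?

Aspect ratio 648/458 ≈ 1.415 — close to the ISO √2 ≈ 1.414.
In the C-series (envelope sizes, between A and B): C2 = 458 × 648 mm.

C2 (458 × 648 mm)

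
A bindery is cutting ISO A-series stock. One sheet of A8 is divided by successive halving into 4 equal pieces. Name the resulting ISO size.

4 = 2^2, so 2 halving steps.
A8 → A9 → … → A10 after 2 steps.

A10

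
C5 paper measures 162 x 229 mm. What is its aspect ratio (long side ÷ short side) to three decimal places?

229 / 162 = 1.414
Matches √2 ≈ 1.414 — the ISO 216 defining ratio.

1.414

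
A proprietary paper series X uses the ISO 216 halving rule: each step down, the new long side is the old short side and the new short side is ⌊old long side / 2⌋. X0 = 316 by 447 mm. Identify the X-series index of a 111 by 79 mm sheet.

X4

X0: 316 × 447 mm
X1: 223 × 316 mm
X2: 158 × 223 mm
X3: 111 × 158 mm
X4: 79 × 111 mm
X5: 55 × 79 mm
→ matches X4.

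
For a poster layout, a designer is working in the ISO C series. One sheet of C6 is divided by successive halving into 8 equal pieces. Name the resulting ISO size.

C9

8 = 2^3, so 3 halving steps.
C6 → C7 → … → C9 after 3 steps.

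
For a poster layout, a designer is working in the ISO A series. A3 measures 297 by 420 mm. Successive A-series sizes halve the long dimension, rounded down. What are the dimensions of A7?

74 × 105 mm

A4: ⌊420/2⌋ × 297 = 210 × 297 mm
A5: ⌊297/2⌋ × 210 = 148 × 210 mm
A6: ⌊210/2⌋ × 148 = 105 × 148 mm
A7: ⌊148/2⌋ × 105 = 74 × 105 mm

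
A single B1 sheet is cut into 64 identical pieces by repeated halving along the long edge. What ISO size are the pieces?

B7

64 = 2^6, so 6 halving steps.
B1 → B2 → … → B7 after 6 steps.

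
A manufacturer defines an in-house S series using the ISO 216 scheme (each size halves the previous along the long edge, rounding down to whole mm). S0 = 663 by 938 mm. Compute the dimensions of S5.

117 × 165 mm

S1 = 469 × 663 mm (from S0 by 1 halving).
S2: ⌊663/2⌋ × 469 = 331 × 469 mm
S3: ⌊469/2⌋ × 331 = 234 × 331 mm
S4: ⌊331/2⌋ × 234 = 165 × 234 mm
S5: ⌊234/2⌋ × 165 = 117 × 165 mm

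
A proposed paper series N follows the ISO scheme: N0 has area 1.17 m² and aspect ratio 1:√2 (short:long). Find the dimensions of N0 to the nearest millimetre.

Let the short side be w mm. Then w · w√2 = 1.17 m² = 1,170,000 mm².
w² = 1,170,000/√2, so w ≈ 909.6 mm; long side = w√2 ≈ 1286.3 mm.

910 × 1286 mm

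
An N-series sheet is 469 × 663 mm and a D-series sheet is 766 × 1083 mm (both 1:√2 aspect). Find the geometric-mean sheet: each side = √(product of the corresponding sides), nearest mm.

Short side: √(469 · 766) = √359254 ≈ 599.4 → 599 mm
Long side: √(663 · 1083) = √718029 ≈ 847.4 → 847 mm

599 × 847 mm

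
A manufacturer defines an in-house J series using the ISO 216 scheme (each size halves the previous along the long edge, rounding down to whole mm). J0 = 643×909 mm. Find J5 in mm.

J1 = 454 × 643 mm (from J0 by 1 halving).
J2: ⌊643/2⌋ × 454 = 321 × 454 mm
J3: ⌊454/2⌋ × 321 = 227 × 321 mm
J4: ⌊321/2⌋ × 227 = 160 × 227 mm
J5: ⌊227/2⌋ × 160 = 113 × 160 mm

113 × 160 mm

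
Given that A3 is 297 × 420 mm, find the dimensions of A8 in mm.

52 × 74 mm

A4: ⌊420/2⌋ × 297 = 210 × 297 mm
A5: ⌊297/2⌋ × 210 = 148 × 210 mm
A6: ⌊210/2⌋ × 148 = 105 × 148 mm
A7: ⌊148/2⌋ × 105 = 74 × 105 mm
A8: ⌊105/2⌋ × 74 = 52 × 74 mm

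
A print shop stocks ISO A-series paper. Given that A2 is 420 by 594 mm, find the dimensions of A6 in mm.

105 × 148 mm

A3: ⌊594/2⌋ × 420 = 297 × 420 mm
A4: ⌊420/2⌋ × 297 = 210 × 297 mm
A5: ⌊297/2⌋ × 210 = 148 × 210 mm
A6: ⌊210/2⌋ × 148 = 105 × 148 mm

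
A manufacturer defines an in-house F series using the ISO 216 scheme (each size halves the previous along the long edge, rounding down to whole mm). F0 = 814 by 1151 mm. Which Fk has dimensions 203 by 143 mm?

F0: 814 × 1151 mm
F1: 575 × 814 mm
F2: 407 × 575 mm
F3: 287 × 407 mm
F4: 203 × 287 mm
F5: 143 × 203 mm
F6: 101 × 143 mm
→ matches F5.

F5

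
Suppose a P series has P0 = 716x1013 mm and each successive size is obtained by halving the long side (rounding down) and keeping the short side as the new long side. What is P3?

P1: ⌊1013/2⌋ × 716 = 506 × 716 mm
P2: ⌊716/2⌋ × 506 = 358 × 506 mm
P3: ⌊506/2⌋ × 358 = 253 × 358 mm

253 × 358 mm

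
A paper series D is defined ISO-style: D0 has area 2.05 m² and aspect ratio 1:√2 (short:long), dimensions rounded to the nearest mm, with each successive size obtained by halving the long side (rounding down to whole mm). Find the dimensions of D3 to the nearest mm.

425 × 602 mm

Let D0's short side be w mm. w · w√2 = 2.05 m² = 2,050,000 mm², so w ≈ 1204.0 mm and w√2 ≈ 1702.7 mm → D0 = 1204 × 1703 mm.
D1: ⌊1703/2⌋ × 1204 = 851 × 1204 mm
D2: ⌊1204/2⌋ × 851 = 602 × 851 mm
D3: ⌊851/2⌋ × 602 = 425 × 602 mm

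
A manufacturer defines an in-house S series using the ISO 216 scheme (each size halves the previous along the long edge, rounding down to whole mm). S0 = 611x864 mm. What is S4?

152 × 216 mm

S1: ⌊864/2⌋ × 611 = 432 × 611 mm
S2: ⌊611/2⌋ × 432 = 305 × 432 mm
S3: ⌊432/2⌋ × 305 = 216 × 305 mm
S4: ⌊305/2⌋ × 216 = 152 × 216 mm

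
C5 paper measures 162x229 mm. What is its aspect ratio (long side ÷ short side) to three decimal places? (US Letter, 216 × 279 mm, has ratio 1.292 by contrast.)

1.414

229 / 162 = 1.414
Matches √2 ≈ 1.414 — the ISO 216 defining ratio.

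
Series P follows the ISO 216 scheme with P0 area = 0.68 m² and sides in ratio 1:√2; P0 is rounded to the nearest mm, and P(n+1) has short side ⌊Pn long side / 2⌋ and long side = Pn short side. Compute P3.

245 × 346 mm

Let P0's short side be w mm. w · w√2 = 0.68 m² = 680,000 mm², so w ≈ 693.4 mm and w√2 ≈ 980.6 mm → P0 = 693 × 981 mm.
P1: ⌊981/2⌋ × 693 = 490 × 693 mm
P2: ⌊693/2⌋ × 490 = 346 × 490 mm
P3: ⌊490/2⌋ × 346 = 245 × 346 mm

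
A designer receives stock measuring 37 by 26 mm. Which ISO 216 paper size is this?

A10 (26 × 37 mm)

Aspect ratio 37/26 ≈ 1.423 — close to the ISO √2 ≈ 1.414.
In the A-series (A0 area = 1 m²): A10 = 26 × 37 mm.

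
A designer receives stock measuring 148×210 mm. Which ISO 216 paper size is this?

A5 (148 × 210 mm)

Aspect ratio 210/148 ≈ 1.419 — close to the ISO √2 ≈ 1.414.
In the A-series (A0 area = 1 m²): A5 = 148 × 210 mm.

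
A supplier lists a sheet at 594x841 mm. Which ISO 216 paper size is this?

A1 (594 × 841 mm)

Aspect ratio 841/594 ≈ 1.416 — close to the ISO √2 ≈ 1.414.
In the A-series (A0 area = 1 m²): A1 = 594 × 841 mm.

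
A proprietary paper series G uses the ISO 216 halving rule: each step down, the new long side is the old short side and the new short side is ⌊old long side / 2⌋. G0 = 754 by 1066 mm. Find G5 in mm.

G1: ⌊1066/2⌋ × 754 = 533 × 754 mm
G2: ⌊754/2⌋ × 533 = 377 × 533 mm
G3: ⌊533/2⌋ × 377 = 266 × 377 mm
G4: ⌊377/2⌋ × 266 = 188 × 266 mm
G5: ⌊266/2⌋ × 188 = 133 × 188 mm

133 × 188 mm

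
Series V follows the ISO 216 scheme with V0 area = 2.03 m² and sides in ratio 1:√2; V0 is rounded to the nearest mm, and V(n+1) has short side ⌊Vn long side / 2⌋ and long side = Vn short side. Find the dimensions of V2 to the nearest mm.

599 × 847 mm

Let V0's short side be w mm. w · w√2 = 2.03 m² = 2,030,000 mm², so w ≈ 1198.1 mm and w√2 ≈ 1694.4 mm → V0 = 1198 × 1694 mm.
V1: ⌊1694/2⌋ × 1198 = 847 × 1198 mm
V2: ⌊1198/2⌋ × 847 = 599 × 847 mm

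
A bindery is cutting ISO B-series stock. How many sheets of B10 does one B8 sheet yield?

B8 = 62 × 88 mm; B10 = 31 × 44 mm.
Each halving step doubles the count; 2 steps from B8 to B10.
2^2 = 4.

4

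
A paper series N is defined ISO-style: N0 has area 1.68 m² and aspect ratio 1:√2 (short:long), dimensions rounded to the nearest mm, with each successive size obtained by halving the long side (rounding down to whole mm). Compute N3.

385 × 545 mm

Let N0's short side be w mm. w · w√2 = 1.68 m² = 1,680,000 mm², so w ≈ 1089.9 mm and w√2 ≈ 1541.4 mm → N0 = 1090 × 1541 mm.
N1: ⌊1541/2⌋ × 1090 = 770 × 1090 mm
N2: ⌊1090/2⌋ × 770 = 545 × 770 mm
N3: ⌊770/2⌋ × 545 = 385 × 545 mm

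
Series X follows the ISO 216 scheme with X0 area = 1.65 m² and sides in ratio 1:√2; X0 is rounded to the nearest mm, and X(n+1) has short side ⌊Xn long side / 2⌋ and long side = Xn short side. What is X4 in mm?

270 × 382 mm

Let X0's short side be w mm. w · w√2 = 1.65 m² = 1,650,000 mm², so w ≈ 1080.2 mm and w√2 ≈ 1527.6 mm → X0 = 1080 × 1528 mm.
X1: ⌊1528/2⌋ × 1080 = 764 × 1080 mm
X2: ⌊1080/2⌋ × 764 = 540 × 764 mm
X3: ⌊764/2⌋ × 540 = 382 × 540 mm
X4: ⌊540/2⌋ × 382 = 270 × 382 mm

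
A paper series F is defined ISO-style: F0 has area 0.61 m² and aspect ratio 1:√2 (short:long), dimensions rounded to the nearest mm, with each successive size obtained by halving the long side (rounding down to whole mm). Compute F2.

328 × 464 mm

Let F0's short side be w mm. w · w√2 = 0.61 m² = 610,000 mm², so w ≈ 656.8 mm and w√2 ≈ 928.8 mm → F0 = 657 × 929 mm.
F1: ⌊929/2⌋ × 657 = 464 × 657 mm
F2: ⌊657/2⌋ × 464 = 328 × 464 mm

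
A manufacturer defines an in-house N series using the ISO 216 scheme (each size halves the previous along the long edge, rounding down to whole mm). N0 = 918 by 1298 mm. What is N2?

N1: ⌊1298/2⌋ × 918 = 649 × 918 mm
N2: ⌊918/2⌋ × 649 = 459 × 649 mm

459 × 649 mm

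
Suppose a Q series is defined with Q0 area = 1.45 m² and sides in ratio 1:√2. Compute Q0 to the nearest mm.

Let the short side be w mm. Then w · w√2 = 1.45 m² = 1,450,000 mm².
w² = 1,450,000/√2, so w ≈ 1012.6 mm; long side = w√2 ≈ 1432.0 mm.

1013 × 1432 mm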